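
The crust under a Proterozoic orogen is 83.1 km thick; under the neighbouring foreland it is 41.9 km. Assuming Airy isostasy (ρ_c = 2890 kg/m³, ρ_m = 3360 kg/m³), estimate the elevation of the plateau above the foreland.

5.76 km

Excess crust Δ = 83.1 km − 41.9 km = 41.2 km, split between elevation h and root r with h + r = Δ.
Airy balance ρ_c h = (ρ_m − ρ_c) r gives r = h ρ_c/(ρ_m − ρ_c), so h (1 + ρ_c/(ρ_m − ρ_c)) = Δ, i.e. h = Δ (ρ_m − ρ_c)/ρ_m.
h = 41.2 km × 470/3360 = 5.76 km.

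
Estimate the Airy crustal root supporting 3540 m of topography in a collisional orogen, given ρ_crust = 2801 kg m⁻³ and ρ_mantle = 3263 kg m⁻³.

21500 m

By Archimedes' principle applied to the lithosphere: the weight of the topography is balanced by the buoyancy of the root, ρ_c h = (ρ_m − ρ_c) r.
r = h · ρ_c / (ρ_m − ρ_c) = 3540 m × 2801 / (3263 − 2801) = 21500 m.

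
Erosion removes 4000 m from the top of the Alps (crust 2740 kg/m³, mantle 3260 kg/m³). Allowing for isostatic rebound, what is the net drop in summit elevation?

638 m

Rebound u = e ρ_c/ρ_m = 4000 m × 2740/3260 = 3362 m.
Net surface drop = e − u = 4000 m − 3362 m = e (ρ_m − ρ_c)/ρ_m = 638 m.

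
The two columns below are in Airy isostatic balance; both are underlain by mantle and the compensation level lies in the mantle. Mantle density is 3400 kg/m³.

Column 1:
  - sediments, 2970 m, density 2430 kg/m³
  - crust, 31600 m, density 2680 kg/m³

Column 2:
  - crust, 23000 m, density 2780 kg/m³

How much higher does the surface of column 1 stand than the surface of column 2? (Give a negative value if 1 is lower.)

3340 m

For any compensation level in the mantle, the mantle terms cancel and isostasy reduces to e = (Σt_1 − Σt_2) − (Σ(ρt)_1 − Σ(ρt)_2) / ρ_m.
Σt_1 = 34570 m; Σt_2 = 23000 m; Σ(ρt)_1 = 91905100; Σ(ρt)_2 = 63940000 (in m·kg/m³).
e = (34570 − 23000) − (91905100 − 63940000) / 3400 = 3340 m.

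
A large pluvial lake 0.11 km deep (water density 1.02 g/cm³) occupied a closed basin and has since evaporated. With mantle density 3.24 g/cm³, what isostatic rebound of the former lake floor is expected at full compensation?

0.0346 km

u = d ρ_w/ρ_m = 0.11 km × 1.02/3.24 = 0.0346 km.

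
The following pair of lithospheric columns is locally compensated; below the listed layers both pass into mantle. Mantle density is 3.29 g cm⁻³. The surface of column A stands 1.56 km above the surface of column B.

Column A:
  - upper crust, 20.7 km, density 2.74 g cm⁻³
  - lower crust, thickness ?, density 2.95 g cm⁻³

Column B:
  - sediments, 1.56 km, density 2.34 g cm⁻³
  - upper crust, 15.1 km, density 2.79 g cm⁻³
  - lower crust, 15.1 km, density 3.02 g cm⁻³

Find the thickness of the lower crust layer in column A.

20.2 km

Take the compensation level at the base of the deeper column (depth z_c below the surface of column A) and equate Σ ρ_i t_i down to z_c; mantle fills any gap and the z_c terms cancel.
Column A: 20.7×2.74 + x×2.95 + (z_c − 20.7 − x)×3.29
Column B: 1.56×0 + 1.56×2.34 + 15.1×2.79 + 15.1×3.02 + (z_c − 1.56 − 31.76)×3.29
The z_c×3.29 term appears on both sides and cancels. Collect the known terms of each column as K = Σ(ρt)_known − 3.29 × (depth of known layers): K_A = 56.718 − 3.29×20.7 = −11.385; K_B = 91.3814 − 3.29×(1.56 + 31.76) = −18.2414.
Balance: K_A − x×(3.29 − 2.95) = K_B, so x = (K_A − K_B)/(3.29 − 2.95) = 6.8564/0.34 = 20.2 km.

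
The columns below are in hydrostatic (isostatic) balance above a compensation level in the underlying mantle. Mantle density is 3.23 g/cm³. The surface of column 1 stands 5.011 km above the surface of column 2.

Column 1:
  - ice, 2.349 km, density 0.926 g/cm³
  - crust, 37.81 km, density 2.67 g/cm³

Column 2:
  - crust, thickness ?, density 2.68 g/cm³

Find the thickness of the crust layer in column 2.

18.9 km

Take the compensation level at the base of the deeper column (depth z_c below the surface of column 1) and equate Σ ρ_i t_i down to z_c; mantle fills any gap and the z_c terms cancel.
Column 1: 2.349×0.926 + 37.81×2.67 + (z_c − 40.159)×3.23
Column 2: 5.011×0 + x×2.68 + (z_c − 5.011 − 0 − x)×3.23
The z_c×3.23 term appears on both sides and cancels. Collect the known terms of each column as K = Σ(ρt)_known − 3.23 × (depth of known layers): K_1 = 103.127874 − 3.23×40.159 = −26.585696; K_2 = 0 − 3.23×(5.011 + 0) = −16.18553.
Balance: K_1 = K_2 − x×(3.23 − 2.68), so x = (K_2 − K_1)/(3.23 − 2.68) = 10.4002/0.55 = 18.9 km.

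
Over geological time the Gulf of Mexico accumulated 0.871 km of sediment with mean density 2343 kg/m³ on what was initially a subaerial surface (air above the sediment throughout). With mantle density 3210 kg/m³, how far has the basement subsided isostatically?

0.636 km

Subaerial load: s = t ρ_sed / ρ_m = 0.871 km × 2343/3210 = 0.636 km.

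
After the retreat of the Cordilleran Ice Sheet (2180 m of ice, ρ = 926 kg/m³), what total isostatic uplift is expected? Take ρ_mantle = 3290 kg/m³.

Removing the load lets mantle flow back in; uplift u satisfies ρ_ice t = ρ_m u.
u = t ρ_ice/ρ_m = 2180 m × 926/3290 = 614 m.

614 m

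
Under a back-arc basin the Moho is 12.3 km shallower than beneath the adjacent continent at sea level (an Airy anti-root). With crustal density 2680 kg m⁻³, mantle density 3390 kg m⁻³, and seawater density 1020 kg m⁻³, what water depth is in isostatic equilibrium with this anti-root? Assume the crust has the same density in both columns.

Replacing a thickness d of crust by seawater at the top must be balanced by replacing crust with mantle at the base: d (ρ_c − ρ_w) = a (ρ_m − ρ_c).
d = a (ρ_m − ρ_c)/(ρ_c − ρ_w) = 12.3 km × 710/1660 = 5.26 km.

5.26 km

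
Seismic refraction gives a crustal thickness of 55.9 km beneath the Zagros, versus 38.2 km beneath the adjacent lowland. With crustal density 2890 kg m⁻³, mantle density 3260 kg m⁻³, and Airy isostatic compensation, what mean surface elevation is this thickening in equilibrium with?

2.01 km

Excess crust Δ = 55.9 km − 38.2 km = 17.7 km, split between elevation h and root r with h + r = Δ.
Airy balance ρ_c h = (ρ_m − ρ_c) r gives r = h ρ_c/(ρ_m − ρ_c), so h (1 + ρ_c/(ρ_m − ρ_c)) = Δ, i.e. h = Δ (ρ_m − ρ_c)/ρ_m.
h = 17.7 km × 370/3260 = 2.01 km.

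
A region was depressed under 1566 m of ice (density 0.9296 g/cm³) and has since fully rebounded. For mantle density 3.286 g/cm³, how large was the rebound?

Removing the load lets mantle flow back in; uplift u satisfies ρ_ice t = ρ_m u.
u = t ρ_ice/ρ_m = 1566 m × 0.9296/3.286 = 443 m.

443 m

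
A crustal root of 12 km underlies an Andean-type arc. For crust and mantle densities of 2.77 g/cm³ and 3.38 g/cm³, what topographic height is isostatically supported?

2.64 km

For local isostatic compensation: ρ_c h = (ρ_m − ρ_c) r.
h = r (ρ_m − ρ_c) / ρ_c = 12 km × (3.38 − 2.77) / 2.77 = 2.64 km.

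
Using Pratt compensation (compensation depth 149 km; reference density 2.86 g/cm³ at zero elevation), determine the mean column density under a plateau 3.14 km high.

Pratt balance: ρ_ref D = ρ (D + h).
ρ = ρ_ref D/(D + h) = 2.86 × 149 km/(149 km + 3.14 km) = 2.8 g/cm³.

2.8 g/cm³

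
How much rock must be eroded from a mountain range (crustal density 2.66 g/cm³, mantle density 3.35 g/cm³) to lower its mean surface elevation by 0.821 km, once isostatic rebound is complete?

Net drop Δ = e − u = e − e ρ_c/ρ_m = e (ρ_m − ρ_c)/ρ_m.
e = Δ ρ_m/(ρ_m − ρ_c) = 0.821 km × 3.35/0.69 = 3.99 km.

3.99 km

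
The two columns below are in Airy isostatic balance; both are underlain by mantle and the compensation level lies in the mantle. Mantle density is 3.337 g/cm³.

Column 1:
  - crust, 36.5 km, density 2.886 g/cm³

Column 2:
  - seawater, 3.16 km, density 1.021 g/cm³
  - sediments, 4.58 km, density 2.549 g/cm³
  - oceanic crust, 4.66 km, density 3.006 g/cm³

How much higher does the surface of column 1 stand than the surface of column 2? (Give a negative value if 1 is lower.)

1.2 km

For any compensation level in the mantle, the mantle terms cancel and isostasy reduces to e = (Σt_1 − Σt_2) − (Σ(ρt)_1 − Σ(ρt)_2) / ρ_m.
Σt_1 = 36.5 km; Σt_2 = 12.4 km; Σ(ρt)_1 = 105.339; Σ(ρt)_2 = 28.90874 (in km·g/cm³).
e = (36.5 − 12.4) − (105.339 − 28.90874) / 3.337 = 1.2 km.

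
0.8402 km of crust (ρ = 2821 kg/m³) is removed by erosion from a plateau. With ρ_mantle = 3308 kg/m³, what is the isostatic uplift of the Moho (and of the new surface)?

0.717 km

Unloading: uplift u = e ρ_c/ρ_m = 0.8402 km × 2821/3308 = 0.717 km.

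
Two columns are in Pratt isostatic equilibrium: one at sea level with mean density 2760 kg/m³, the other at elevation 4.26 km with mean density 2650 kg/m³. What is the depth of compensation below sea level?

103 km

ρ_ref D = ρ (D + h) → D (ρ_ref − ρ) = ρ h.
D = ρ h/(ρ_ref − ρ) = 2650 × 4.26 km/(2760 − 2650) = 103 km.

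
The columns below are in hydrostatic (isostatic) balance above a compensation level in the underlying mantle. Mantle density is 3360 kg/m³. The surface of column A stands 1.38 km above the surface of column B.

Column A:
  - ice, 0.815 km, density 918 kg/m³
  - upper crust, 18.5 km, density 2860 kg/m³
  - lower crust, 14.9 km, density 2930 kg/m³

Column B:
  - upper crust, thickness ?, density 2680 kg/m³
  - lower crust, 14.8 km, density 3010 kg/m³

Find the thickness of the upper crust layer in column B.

Take the compensation level at the base of the deeper column (depth z_c below the surface of column A) and equate Σ ρ_i t_i down to z_c; mantle fills any gap and the z_c terms cancel.
Column A: 0.815×918 + 18.5×2860 + 14.9×2930 + (z_c − 34.215)×3360
Column B: 1.38×0 + x×2680 + 14.8×3010 + (z_c − 1.38 − 14.8 − x)×3360
The z_c×3360 term appears on both sides and cancels. Collect the known terms of each column as K = Σ(ρt)_known − 3360 × (depth of known layers): K_A = 97315.17 − 3360×34.215 = −17647.23; K_B = 44548 − 3360×(1.38 + 14.8) = −9816.8.
Balance: K_A = K_B − x×(3360 − 2680), so x = (K_B − K_A)/(3360 − 2680) = 7830.43/680 = 11.5 km.

11.5 km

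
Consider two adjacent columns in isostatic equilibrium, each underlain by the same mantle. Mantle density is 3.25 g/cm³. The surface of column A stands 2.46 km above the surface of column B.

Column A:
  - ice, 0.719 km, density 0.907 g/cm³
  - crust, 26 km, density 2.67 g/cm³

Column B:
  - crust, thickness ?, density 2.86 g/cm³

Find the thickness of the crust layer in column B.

Take the compensation level at the base of the deeper column (depth z_c below the surface of column A) and equate Σ ρ_i t_i down to z_c; mantle fills any gap and the z_c terms cancel.
Column A: 0.719×0.907 + 26×2.67 + (z_c − 26.719)×3.25
Column B: 2.46×0 + x×2.86 + (z_c − 2.46 − 0 − x)×3.25
The z_c×3.25 term appears on both sides and cancels. Collect the known terms of each column as K = Σ(ρt)_known − 3.25 × (depth of known layers): K_A = 70.072133 − 3.25×26.719 = −16.764617; K_B = 0 − 3.25×(2.46 + 0) = −7.995.
Balance: K_A = K_B − x×(3.25 − 2.86), so x = (K_B − K_A)/(3.25 − 2.86) = 8.76962/0.39 = 22.5 km.

22.5 km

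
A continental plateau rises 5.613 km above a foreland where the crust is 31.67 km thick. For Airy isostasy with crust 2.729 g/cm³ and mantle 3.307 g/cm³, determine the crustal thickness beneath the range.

Root depth r = h ρ_c / (ρ_m − ρ_c) = 5.613 km × 2.729 / 0.578 = 26.5 km.
Total thickness = T + h + r = 31.67 km + 5.613 km + 26.5 km = 63.8 km.

63.8 km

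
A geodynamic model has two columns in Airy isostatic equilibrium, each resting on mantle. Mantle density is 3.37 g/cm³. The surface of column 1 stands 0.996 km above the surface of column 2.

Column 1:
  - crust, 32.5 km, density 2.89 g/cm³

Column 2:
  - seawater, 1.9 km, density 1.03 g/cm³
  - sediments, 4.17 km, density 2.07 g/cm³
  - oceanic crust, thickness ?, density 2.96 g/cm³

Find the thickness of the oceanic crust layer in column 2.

Take the compensation level at the base of the deeper column (depth z_c below the surface of column 1) and equate Σ ρ_i t_i down to z_c; mantle fills any gap and the z_c terms cancel.
Column 1: 32.5×2.89 + (z_c − 32.5)×3.37
Column 2: 0.996×0 + 1.9×1.03 + 4.17×2.07 + x×2.96 + (z_c − 0.996 − 6.07 − x)×3.37
The z_c×3.37 term appears on both sides and cancels. Collect the known terms of each column as K = Σ(ρt)_known − 3.37 × (depth of known layers): K_1 = 93.925 − 3.37×32.5 = −15.6; K_2 = 10.5889 − 3.37×(0.996 + 6.07) = −13.22352.
Balance: K_1 = K_2 − x×(3.37 − 2.96), so x = (K_2 − K_1)/(3.37 − 2.96) = 2.37648/0.41 = 5.8 km.

5.8 km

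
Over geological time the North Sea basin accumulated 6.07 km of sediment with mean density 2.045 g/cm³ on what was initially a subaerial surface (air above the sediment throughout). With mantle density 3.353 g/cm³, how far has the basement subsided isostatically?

Subaerial load: s = t ρ_sed / ρ_m = 6.07 km × 2.045/3.353 = 3.7 km.

3.7 km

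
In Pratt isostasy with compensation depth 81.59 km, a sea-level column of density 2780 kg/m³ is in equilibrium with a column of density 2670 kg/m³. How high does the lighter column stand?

3.36 km

ρ_ref D = ρ (D + h) → h = D (ρ_ref − ρ)/ρ.
h = 81.59 km × (2780 − 2670)/2670 = 3.36 km.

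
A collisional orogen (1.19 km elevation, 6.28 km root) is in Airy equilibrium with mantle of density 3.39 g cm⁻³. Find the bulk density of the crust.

2.85 g cm⁻³

ρ_c h = (ρ_m − ρ_c) r → ρ_c (h + r) = ρ_m r → ρ_c = ρ_m r / (h + r).
ρ_c = 3.39 × 6.28 km / (1.19 km + 6.28 km) = 2.85 g cm⁻³.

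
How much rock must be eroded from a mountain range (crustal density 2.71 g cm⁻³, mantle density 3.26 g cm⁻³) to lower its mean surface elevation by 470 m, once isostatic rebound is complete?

Net drop Δ = e − u = e − e ρ_c/ρ_m = e (ρ_m − ρ_c)/ρ_m.
e = Δ ρ_m/(ρ_m − ρ_c) = 470 m × 3.26/0.55 = 2790 m.

2790 m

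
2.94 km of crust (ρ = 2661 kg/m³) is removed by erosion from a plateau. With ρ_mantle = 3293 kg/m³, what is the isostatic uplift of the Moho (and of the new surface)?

Unloading: uplift u = e ρ_c/ρ_m = 2.94 km × 2661/3293 = 2.38 km.

2.38 km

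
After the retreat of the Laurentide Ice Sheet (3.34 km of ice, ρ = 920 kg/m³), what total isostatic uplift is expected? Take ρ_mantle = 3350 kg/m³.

Removing the load lets mantle flow back in; uplift u satisfies ρ_ice t = ρ_m u.
u = t ρ_ice/ρ_m = 3.34 km × 920/3350 = 0.917 km.

0.917 km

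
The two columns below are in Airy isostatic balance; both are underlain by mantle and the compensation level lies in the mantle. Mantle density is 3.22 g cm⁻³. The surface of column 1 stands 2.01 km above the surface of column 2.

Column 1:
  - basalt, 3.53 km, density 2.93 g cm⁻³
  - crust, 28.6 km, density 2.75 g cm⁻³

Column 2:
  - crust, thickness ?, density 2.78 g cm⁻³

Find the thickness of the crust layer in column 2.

18.2 km

Take the compensation level at the base of the deeper column (depth z_c below the surface of column 1) and equate Σ ρ_i t_i down to z_c; mantle fills any gap and the z_c terms cancel.
Column 1: 3.53×2.93 + 28.6×2.75 + (z_c − 32.13)×3.22
Column 2: 2.01×0 + x×2.78 + (z_c − 2.01 − 0 − x)×3.22
The z_c×3.22 term appears on both sides and cancels. Collect the known terms of each column as K = Σ(ρt)_known − 3.22 × (depth of known layers): K_1 = 88.9929 − 3.22×32.13 = −14.4657; K_2 = 0 − 3.22×(2.01 + 0) = −6.4722.
Balance: K_1 = K_2 − x×(3.22 − 2.78), so x = (K_2 − K_1)/(3.22 − 2.78) = 7.9935/0.44 = 18.2 km.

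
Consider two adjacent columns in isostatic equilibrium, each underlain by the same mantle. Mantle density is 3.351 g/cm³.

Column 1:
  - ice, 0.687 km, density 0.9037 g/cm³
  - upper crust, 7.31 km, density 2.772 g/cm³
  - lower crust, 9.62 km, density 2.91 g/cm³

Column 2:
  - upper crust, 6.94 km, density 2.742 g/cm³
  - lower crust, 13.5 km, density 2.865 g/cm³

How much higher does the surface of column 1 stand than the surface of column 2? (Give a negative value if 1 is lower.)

−0.188 km

For any compensation level in the mantle, the mantle terms cancel and isostasy reduces to e = (Σt_1 − Σt_2) − (Σ(ρt)_1 − Σ(ρt)_2) / ρ_m.
Σt_1 = 17.617 km; Σt_2 = 20.44 km; Σ(ρt)_1 = 48.8783619; Σ(ρt)_2 = 57.70698 (in km·g/cm³).
e = (17.617 − 20.44) − (48.8783619 − 57.70698) / 3.351 = −0.188 km.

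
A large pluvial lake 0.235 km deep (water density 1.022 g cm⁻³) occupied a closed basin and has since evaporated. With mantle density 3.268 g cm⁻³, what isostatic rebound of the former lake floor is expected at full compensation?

0.0735 km

u = d ρ_w/ρ_m = 0.235 km × 1.022/3.268 = 0.0735 km.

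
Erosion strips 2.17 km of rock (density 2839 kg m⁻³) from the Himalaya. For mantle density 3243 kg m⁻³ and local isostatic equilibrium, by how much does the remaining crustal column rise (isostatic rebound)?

1.9 km

Unloading: uplift u = e ρ_c/ρ_m = 2.17 km × 2839/3243 = 1.9 km.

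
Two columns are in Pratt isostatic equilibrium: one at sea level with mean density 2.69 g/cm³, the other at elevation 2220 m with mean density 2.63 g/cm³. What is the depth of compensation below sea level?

ρ_ref D = ρ (D + h) → D (ρ_ref − ρ) = ρ h.
D = ρ h/(ρ_ref − ρ) = 2.63 × 2220 m/(2.69 − 2.63) = 97300 m.

97300 m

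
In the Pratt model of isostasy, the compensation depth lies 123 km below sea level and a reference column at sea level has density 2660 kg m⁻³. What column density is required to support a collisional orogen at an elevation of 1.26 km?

Pratt balance: ρ_ref D = ρ (D + h).
ρ = ρ_ref D/(D + h) = 2660 × 123 km/(123 km + 1.26 km) = 2630 kg m⁻³.

2630 kg m⁻³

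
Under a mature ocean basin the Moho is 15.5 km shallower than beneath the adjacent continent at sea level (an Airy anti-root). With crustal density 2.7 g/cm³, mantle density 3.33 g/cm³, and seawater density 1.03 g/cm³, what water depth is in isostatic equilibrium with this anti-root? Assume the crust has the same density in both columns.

5.85 km

Replacing a thickness d of crust by seawater at the top must be balanced by replacing crust with mantle at the base: d (ρ_c − ρ_w) = a (ρ_m − ρ_c).
d = a (ρ_m − ρ_c)/(ρ_c − ρ_w) = 15.5 km × 0.63/1.67 = 5.85 km.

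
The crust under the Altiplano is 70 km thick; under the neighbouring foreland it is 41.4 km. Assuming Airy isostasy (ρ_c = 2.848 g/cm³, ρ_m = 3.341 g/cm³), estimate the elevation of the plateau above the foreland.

4.22 km

Excess crust Δ = 70 km − 41.4 km = 28.6 km, split between elevation h and root r with h + r = Δ.
Airy balance ρ_c h = (ρ_m − ρ_c) r gives r = h ρ_c/(ρ_m − ρ_c), so h (1 + ρ_c/(ρ_m − ρ_c)) = Δ, i.e. h = Δ (ρ_m − ρ_c)/ρ_m.
h = 28.6 km × 0.493/3.341 = 4.22 km.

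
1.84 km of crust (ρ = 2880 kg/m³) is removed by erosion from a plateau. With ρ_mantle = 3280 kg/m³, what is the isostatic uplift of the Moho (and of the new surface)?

Unloading: uplift u = e ρ_c/ρ_m = 1.84 km × 2880/3280 = 1.62 km.

1.62 km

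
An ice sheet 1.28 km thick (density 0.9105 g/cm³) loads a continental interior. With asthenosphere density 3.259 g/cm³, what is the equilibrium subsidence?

Balancing pressure at the compensation depth: the ice load ρ_ice t is balanced by mantle displaced below, ρ_m s.
s = t ρ_ice / ρ_m = 1.28 km × 0.9105/3.259 = 0.358 km.

0.358 km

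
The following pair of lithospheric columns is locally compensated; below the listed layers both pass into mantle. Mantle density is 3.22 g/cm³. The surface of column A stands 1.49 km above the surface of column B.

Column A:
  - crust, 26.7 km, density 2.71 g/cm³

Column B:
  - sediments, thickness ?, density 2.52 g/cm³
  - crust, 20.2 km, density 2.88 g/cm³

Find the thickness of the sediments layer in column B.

2.79 km

Take the compensation level at the base of the deeper column (depth z_c below the surface of column A) and equate Σ ρ_i t_i down to z_c; mantle fills any gap and the z_c terms cancel.
Column A: 26.7×2.71 + (z_c − 26.7)×3.22
Column B: 1.49×0 + x×2.52 + 20.2×2.88 + (z_c − 1.49 − 20.2 − x)×3.22
The z_c×3.22 term appears on both sides and cancels. Collect the known terms of each column as K = Σ(ρt)_known − 3.22 × (depth of known layers): K_A = 72.357 − 3.22×26.7 = −13.617; K_B = 58.176 − 3.22×(1.49 + 20.2) = −11.6658.
Balance: K_A = K_B − x×(3.22 − 2.52), so x = (K_B − K_A)/(3.22 − 2.52) = 1.9512/0.7 = 2.79 km.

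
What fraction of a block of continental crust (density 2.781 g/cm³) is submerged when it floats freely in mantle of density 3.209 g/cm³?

Submerged fraction = ρ_obj/ρ_fluid = 2.781/3.209 = 0.867.

0.867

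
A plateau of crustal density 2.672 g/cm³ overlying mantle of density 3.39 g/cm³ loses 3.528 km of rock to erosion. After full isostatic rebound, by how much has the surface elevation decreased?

Rebound u = e ρ_c/ρ_m = 3.528 km × 2.672/3.39 = 2.781 km.
Net surface drop = e − u = 3.528 km − 2.781 km = e (ρ_m − ρ_c)/ρ_m = 0.747 km.

0.747 km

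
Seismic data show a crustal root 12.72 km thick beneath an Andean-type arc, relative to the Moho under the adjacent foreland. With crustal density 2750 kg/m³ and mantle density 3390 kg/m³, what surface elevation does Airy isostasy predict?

2.96 km

Balancing pressure at the compensation depth: ρ_c h = (ρ_m − ρ_c) r.
h = r (ρ_m − ρ_c) / ρ_c = 12.72 km × (3390 − 2750) / 2750 = 2.96 km.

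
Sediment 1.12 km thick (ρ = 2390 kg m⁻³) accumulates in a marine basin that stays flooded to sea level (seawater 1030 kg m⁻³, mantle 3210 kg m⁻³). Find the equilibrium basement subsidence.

0.699 km

Submarine loading: the sediment displaces seawater, and the subsidence is in turn flooded, so s (ρ_m − ρ_w) = t (ρ_sed − ρ_w).
s = 1.12 km × (2390 − 1030) / (3210 − 1030) = 0.699 km.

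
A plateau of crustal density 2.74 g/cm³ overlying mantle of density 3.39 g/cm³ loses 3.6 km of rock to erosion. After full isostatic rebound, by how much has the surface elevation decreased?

Rebound u = e ρ_c/ρ_m = 3.6 km × 2.74/3.39 = 2.91 km.
Net surface drop = e − u = 3.6 km − 2.91 km = e (ρ_m − ρ_c)/ρ_m = 0.69 km.

0.69 km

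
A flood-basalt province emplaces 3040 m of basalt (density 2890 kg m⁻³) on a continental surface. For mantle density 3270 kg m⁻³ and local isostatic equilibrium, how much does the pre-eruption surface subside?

2690 m

Subaerial loading: s = t ρ_load / ρ_m.
s = 3040 m × 2890/3270 = 2690 m.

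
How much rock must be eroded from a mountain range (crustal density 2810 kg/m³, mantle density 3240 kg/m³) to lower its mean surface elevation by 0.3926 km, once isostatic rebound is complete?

Net drop Δ = e − u = e − e ρ_c/ρ_m = e (ρ_m − ρ_c)/ρ_m.
e = Δ ρ_m/(ρ_m − ρ_c) = 0.3926 km × 3240/430 = 2.96 km.

2.96 km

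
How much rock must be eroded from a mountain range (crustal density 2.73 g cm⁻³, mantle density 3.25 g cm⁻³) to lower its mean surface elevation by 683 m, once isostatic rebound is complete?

4270 m

Net drop Δ = e − u = e − e ρ_c/ρ_m = e (ρ_m − ρ_c)/ρ_m.
e = Δ ρ_m/(ρ_m − ρ_c) = 683 m × 3.25/0.52 = 4270 m.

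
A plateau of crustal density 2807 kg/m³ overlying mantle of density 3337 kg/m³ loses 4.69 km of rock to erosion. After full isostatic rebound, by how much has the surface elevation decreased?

Rebound u = e ρ_c/ρ_m = 4.69 km × 2807/3337 = 3.945 km.
Net surface drop = e − u = 4.69 km − 3.945 km = e (ρ_m − ρ_c)/ρ_m = 0.745 km.

0.745 km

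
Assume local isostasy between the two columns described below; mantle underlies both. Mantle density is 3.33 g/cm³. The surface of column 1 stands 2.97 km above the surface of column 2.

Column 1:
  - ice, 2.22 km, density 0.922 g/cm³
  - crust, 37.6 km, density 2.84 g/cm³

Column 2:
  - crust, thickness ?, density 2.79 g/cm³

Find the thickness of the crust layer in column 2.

25.7 km

Take the compensation level at the base of the deeper column (depth z_c below the surface of column 1) and equate Σ ρ_i t_i down to z_c; mantle fills any gap and the z_c terms cancel.
Column 1: 2.22×0.922 + 37.6×2.84 + (z_c − 39.82)×3.33
Column 2: 2.97×0 + x×2.79 + (z_c − 2.97 − 0 − x)×3.33
The z_c×3.33 term appears on both sides and cancels. Collect the known terms of each column as K = Σ(ρt)_known − 3.33 × (depth of known layers): K_1 = 108.83084 − 3.33×39.82 = −23.76976; K_2 = 0 − 3.33×(2.97 + 0) = −9.8901.
Balance: K_1 = K_2 − x×(3.33 − 2.79), so x = (K_2 − K_1)/(3.33 − 2.79) = 13.8797/0.54 = 25.7 km.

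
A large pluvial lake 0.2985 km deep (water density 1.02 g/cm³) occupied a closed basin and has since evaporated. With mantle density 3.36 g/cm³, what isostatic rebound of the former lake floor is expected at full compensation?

u = d ρ_w/ρ_m = 0.2985 km × 1.02/3.36 = 0.0906 km.

0.0906 km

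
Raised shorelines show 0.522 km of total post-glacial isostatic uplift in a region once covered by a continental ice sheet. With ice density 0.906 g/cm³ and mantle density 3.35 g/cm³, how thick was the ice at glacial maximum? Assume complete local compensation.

u = t ρ_ice/ρ_m → t = u ρ_m/ρ_ice = 0.522 km × 3.35/0.906 = 1.93 km.

1.93 km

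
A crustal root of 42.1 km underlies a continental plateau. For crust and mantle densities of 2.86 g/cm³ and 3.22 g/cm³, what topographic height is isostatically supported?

5.3 km

For local isostatic compensation: ρ_c h = (ρ_m − ρ_c) r.
h = r (ρ_m − ρ_c) / ρ_c = 42.1 km × (3.22 − 2.86) / 2.86 = 5.3 km.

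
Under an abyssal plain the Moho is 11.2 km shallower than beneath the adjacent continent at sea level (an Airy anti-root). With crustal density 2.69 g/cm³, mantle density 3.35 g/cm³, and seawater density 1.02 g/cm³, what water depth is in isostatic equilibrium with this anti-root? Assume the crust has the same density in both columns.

4.43 km

Replacing a thickness d of crust by seawater at the top must be balanced by replacing crust with mantle at the base: d (ρ_c − ρ_w) = a (ρ_m − ρ_c).
d = a (ρ_m − ρ_c)/(ρ_c − ρ_w) = 11.2 km × 0.66/1.67 = 4.43 km.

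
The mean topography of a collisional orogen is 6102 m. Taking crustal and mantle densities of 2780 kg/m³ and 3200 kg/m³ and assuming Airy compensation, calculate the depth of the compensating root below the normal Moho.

Isostatic balance requires: the weight of the topography is balanced by the buoyancy of the root, ρ_c h = (ρ_m − ρ_c) r.
r = h · ρ_c / (ρ_m − ρ_c) = 6102 m × 2780 / (3200 − 2780) = 40400 m.

40400 m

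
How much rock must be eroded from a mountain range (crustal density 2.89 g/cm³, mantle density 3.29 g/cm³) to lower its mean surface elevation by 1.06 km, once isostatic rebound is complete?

Net drop Δ = e − u = e − e ρ_c/ρ_m = e (ρ_m − ρ_c)/ρ_m.
e = Δ ρ_m/(ρ_m − ρ_c) = 1.06 km × 3.29/0.4 = 8.72 km.

8.72 km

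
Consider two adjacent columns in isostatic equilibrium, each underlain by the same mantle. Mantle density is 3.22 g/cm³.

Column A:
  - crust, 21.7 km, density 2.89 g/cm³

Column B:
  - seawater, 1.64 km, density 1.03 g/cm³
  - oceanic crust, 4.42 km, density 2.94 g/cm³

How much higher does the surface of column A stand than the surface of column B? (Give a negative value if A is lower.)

For any compensation level in the mantle, the mantle terms cancel and isostasy reduces to e = (Σt_A − Σt_B) − (Σ(ρt)_A − Σ(ρt)_B) / ρ_m.
Σt_A = 21.7 km; Σt_B = 6.06 km; Σ(ρt)_A = 62.713; Σ(ρt)_B = 14.684 (in km·g/cm³).
e = (21.7 − 6.06) − (62.713 − 14.684) / 3.22 = 0.724 km.

0.724 km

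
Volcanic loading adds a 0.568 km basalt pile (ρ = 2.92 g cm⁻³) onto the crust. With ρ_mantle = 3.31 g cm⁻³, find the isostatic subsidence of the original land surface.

Subaerial loading: s = t ρ_load / ρ_m.
s = 0.568 km × 2.92/3.31 = 0.501 km.

0.501 km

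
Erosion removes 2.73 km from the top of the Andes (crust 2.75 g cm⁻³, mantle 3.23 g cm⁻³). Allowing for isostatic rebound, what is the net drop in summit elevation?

Rebound u = e ρ_c/ρ_m = 2.73 km × 2.75/3.23 = 2.324 km.
Net surface drop = e − u = 2.73 km − 2.324 km = e (ρ_m − ρ_c)/ρ_m = 0.406 km.

0.406 km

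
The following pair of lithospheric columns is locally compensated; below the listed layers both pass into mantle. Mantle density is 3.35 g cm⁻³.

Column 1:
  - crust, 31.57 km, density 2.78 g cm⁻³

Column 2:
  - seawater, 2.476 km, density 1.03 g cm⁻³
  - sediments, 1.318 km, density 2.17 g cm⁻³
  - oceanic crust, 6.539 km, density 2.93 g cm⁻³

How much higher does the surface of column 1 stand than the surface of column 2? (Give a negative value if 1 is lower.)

2.37 km

For any compensation level in the mantle, the mantle terms cancel and isostasy reduces to e = (Σt_1 − Σt_2) − (Σ(ρt)_1 − Σ(ρt)_2) / ρ_m.
Σt_1 = 31.57 km; Σt_2 = 10.333 km; Σ(ρt)_1 = 87.7646; Σ(ρt)_2 = 24.56961 (in km·g cm⁻³).
e = (31.57 − 10.333) − (87.7646 − 24.56961) / 3.35 = 2.37 km.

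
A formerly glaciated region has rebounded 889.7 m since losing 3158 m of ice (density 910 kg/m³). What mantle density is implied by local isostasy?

3230 kg/m³

ρ_m = ρ_ice t / u = 910 × 3158 m/889.7 m = 3230 kg/m³.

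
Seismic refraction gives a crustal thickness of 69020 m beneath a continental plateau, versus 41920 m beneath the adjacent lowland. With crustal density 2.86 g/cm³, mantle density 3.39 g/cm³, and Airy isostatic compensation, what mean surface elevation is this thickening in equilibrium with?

4240 m

Excess crust Δ = 69020 m − 41920 m = 27100 m, split between elevation h and root r with h + r = Δ.
Airy balance ρ_c h = (ρ_m − ρ_c) r gives r = h ρ_c/(ρ_m − ρ_c), so h (1 + ρ_c/(ρ_m − ρ_c)) = Δ, i.e. h = Δ (ρ_m − ρ_c)/ρ_m.
h = 27100 m × 0.53/3.39 = 4240 m.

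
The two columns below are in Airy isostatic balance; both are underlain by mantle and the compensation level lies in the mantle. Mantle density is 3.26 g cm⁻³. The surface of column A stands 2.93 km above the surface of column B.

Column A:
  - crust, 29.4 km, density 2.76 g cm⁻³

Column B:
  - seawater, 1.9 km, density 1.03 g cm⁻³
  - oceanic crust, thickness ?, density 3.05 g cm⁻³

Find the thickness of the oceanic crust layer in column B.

4.34 km

Take the compensation level at the base of the deeper column (depth z_c below the surface of column A) and equate Σ ρ_i t_i down to z_c; mantle fills any gap and the z_c terms cancel.
Column A: 29.4×2.76 + (z_c − 29.4)×3.26
Column B: 2.93×0 + 1.9×1.03 + x×3.05 + (z_c − 2.93 − 1.9 − x)×3.26
The z_c×3.26 term appears on both sides and cancels. Collect the known terms of each column as K = Σ(ρt)_known − 3.26 × (depth of known layers): K_A = 81.144 − 3.26×29.4 = −14.7; K_B = 1.957 − 3.26×(2.93 + 1.9) = −13.7888.
Balance: K_A = K_B − x×(3.26 − 3.05), so x = (K_B − K_A)/(3.26 − 3.05) = 0.9112/0.21 = 4.34 km.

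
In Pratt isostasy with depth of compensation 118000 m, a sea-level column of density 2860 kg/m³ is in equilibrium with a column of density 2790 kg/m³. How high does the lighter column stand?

2960 m

ρ_ref D = ρ (D + h) → h = D (ρ_ref − ρ)/ρ.
h = 118000 m × (2860 − 2790)/2790 = 2960 m.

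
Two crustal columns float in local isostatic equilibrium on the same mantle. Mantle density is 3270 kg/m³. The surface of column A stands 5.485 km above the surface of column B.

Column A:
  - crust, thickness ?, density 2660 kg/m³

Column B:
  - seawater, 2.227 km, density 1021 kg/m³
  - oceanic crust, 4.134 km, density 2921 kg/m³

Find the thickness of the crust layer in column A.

40 km

Take the compensation level at the base of the deeper column (depth z_c below the surface of column A) and equate Σ ρ_i t_i down to z_c; mantle fills any gap and the z_c terms cancel.
Column A: x×2660 + (z_c − 0 − x)×3270
Column B: 5.485×0 + 2.227×1021 + 4.134×2921 + (z_c − 5.485 − 6.361)×3270
The z_c×3270 term appears on both sides and cancels. Collect the known terms of each column as K = Σ(ρt)_known − 3270 × (depth of known layers): K_A = 0 − 3270×0 = 0; K_B = 14349.181 − 3270×(5.485 + 6.361) = −24387.239.
Balance: K_A − x×(3270 − 2660) = K_B, so x = (K_A − K_B)/(3270 − 2660) = 24387.2/610 = 40 km.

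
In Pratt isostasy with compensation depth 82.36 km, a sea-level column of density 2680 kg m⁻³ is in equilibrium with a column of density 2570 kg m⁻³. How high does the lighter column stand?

ρ_ref D = ρ (D + h) → h = D (ρ_ref − ρ)/ρ.
h = 82.36 km × (2680 − 2570)/2570 = 3.53 km.

3.53 km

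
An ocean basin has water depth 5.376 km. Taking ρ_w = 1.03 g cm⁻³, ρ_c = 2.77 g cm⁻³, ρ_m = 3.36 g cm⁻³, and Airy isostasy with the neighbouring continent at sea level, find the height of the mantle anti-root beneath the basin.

15.9 km

By Archimedes' principle applied to the lithosphere: replacing crust with seawater at the top is compensated by replacing crust with mantle at the base: d (ρ_c − ρ_w) = a (ρ_m − ρ_c).
a = d (ρ_c − ρ_w)/(ρ_m − ρ_c) = 5.376 km × 1.74/0.59 = 15.9 km.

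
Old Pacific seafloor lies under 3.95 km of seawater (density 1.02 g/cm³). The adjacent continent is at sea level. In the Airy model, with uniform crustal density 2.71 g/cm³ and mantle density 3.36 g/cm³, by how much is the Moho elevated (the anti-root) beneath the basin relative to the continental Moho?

10.3 km

Equating mass per unit area of the two columns: replacing crust with seawater at the top is compensated by replacing crust with mantle at the base: d (ρ_c − ρ_w) = a (ρ_m − ρ_c).
a = d (ρ_c − ρ_w)/(ρ_m − ρ_c) = 3.95 km × 1.69/0.65 = 10.3 km.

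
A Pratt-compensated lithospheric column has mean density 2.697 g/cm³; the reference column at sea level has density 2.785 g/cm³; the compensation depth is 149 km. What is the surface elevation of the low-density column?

ρ_ref D = ρ (D + h) → h = D (ρ_ref − ρ)/ρ.
h = 149 km × (2.785 − 2.697)/2.697 = 4.86 km.

4.86 km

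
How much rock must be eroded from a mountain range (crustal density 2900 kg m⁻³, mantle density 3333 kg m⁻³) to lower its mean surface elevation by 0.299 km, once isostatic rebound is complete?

Net drop Δ = e − u = e − e ρ_c/ρ_m = e (ρ_m − ρ_c)/ρ_m.
e = Δ ρ_m/(ρ_m − ρ_c) = 0.299 km × 3333/433 = 2.3 km.

2.3 km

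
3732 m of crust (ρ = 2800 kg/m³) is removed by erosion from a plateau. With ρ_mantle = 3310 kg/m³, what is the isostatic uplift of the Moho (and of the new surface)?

Unloading: uplift u = e ρ_c/ρ_m = 3732 m × 2800/3310 = 3160 m.

3160 m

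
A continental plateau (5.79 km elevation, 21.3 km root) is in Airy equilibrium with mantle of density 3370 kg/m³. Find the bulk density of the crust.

2650 kg/m³

ρ_c h = (ρ_m − ρ_c) r → ρ_c (h + r) = ρ_m r → ρ_c = ρ_m r / (h + r).
ρ_c = 3370 × 21.3 km / (5.79 km + 21.3 km) = 2650 kg/m³.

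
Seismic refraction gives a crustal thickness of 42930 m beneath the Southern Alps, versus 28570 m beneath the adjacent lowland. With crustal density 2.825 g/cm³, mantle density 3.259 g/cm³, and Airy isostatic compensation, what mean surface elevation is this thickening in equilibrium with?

Excess crust Δ = 42930 m − 28570 m = 14360 m, split between elevation h and root r with h + r = Δ.
Airy balance ρ_c h = (ρ_m − ρ_c) r gives r = h ρ_c/(ρ_m − ρ_c), so h (1 + ρ_c/(ρ_m − ρ_c)) = Δ, i.e. h = Δ (ρ_m − ρ_c)/ρ_m.
h = 14360 m × 0.434/3.259 = 1910 m.

1910 m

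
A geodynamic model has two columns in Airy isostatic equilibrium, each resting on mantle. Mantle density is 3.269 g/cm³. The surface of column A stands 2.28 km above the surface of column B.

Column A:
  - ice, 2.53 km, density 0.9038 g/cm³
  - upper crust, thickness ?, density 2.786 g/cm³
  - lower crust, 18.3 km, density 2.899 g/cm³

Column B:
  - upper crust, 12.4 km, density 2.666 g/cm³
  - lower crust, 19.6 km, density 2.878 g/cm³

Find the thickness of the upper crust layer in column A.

Take the compensation level at the base of the deeper column (depth z_c below the surface of column A) and equate Σ ρ_i t_i down to z_c; mantle fills any gap and the z_c terms cancel.
Column A: 2.53×0.9038 + x×2.786 + 18.3×2.899 + (z_c − 20.83 − x)×3.269
Column B: 2.28×0 + 12.4×2.666 + 19.6×2.878 + (z_c − 2.28 − 32)×3.269
The z_c×3.269 term appears on both sides and cancels. Collect the known terms of each column as K = Σ(ρt)_known − 3.269 × (depth of known layers): K_A = 55.338314 − 3.269×20.83 = −12.754956; K_B = 89.4672 − 3.269×(2.28 + 32) = −22.59412.
Balance: K_A − x×(3.269 − 2.786) = K_B, so x = (K_A − K_B)/(3.269 − 2.786) = 9.83916/0.483 = 20.4 km.

20.4 km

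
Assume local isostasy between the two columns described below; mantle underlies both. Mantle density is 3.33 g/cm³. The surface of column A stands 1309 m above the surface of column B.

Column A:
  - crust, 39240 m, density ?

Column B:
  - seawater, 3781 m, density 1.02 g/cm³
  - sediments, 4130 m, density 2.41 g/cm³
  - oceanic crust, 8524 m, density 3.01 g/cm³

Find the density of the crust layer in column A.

Take the compensation level at the base of the deeper column (depth z_c below the surface of column A) and equate Σ ρ_i t_i down to z_c; mantle fills any gap and the z_c terms cancel.
Column A: 39240×ρ + (z_c − 39240)×3.33
Column B: 1309×0 + 3781×1.02 + 4130×2.41 + 8524×3.01 + (z_c − 1309 − 16435)×3.33
The z_c×3.33 term appears on both sides and cancels. Collect the known terms of each column as K = Σ(ρt)_known − 3.33 × (depth of known layers): K_A = 0 − 3.33×39240 = −130669.2; K_B = 39467.16 − 3.33×(1309 + 16435) = −19620.36.
Balance: K_A + 39240×ρ = K_B, so ρ = (K_B − K_A)/39240 = 111049/39240 = 2.83 g/cm³.

2.83 g/cm³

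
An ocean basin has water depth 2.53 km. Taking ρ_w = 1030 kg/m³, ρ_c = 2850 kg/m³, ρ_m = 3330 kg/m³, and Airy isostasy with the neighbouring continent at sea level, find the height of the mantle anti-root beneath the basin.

In Airy isostatic equilibrium: replacing crust with seawater at the top is compensated by replacing crust with mantle at the base: d (ρ_c − ρ_w) = a (ρ_m − ρ_c).
a = d (ρ_c − ρ_w)/(ρ_m − ρ_c) = 2.53 km × 1820/480 = 9.59 km.

9.59 km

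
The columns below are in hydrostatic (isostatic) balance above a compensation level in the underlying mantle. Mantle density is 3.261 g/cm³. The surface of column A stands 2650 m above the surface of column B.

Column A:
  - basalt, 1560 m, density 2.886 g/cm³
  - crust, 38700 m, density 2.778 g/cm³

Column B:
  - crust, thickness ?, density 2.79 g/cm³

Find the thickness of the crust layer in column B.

Take the compensation level at the base of the deeper column (depth z_c below the surface of column A) and equate Σ ρ_i t_i down to z_c; mantle fills any gap and the z_c terms cancel.
Column A: 1560×2.886 + 38700×2.778 + (z_c − 40260)×3.261
Column B: 2650×0 + x×2.79 + (z_c − 2650 − 0 − x)×3.261
The z_c×3.261 term appears on both sides and cancels. Collect the known terms of each column as K = Σ(ρt)_known − 3.261 × (depth of known layers): K_A = 112010.76 − 3.261×40260 = −19277.1; K_B = 0 − 3.261×(2650 + 0) = −8641.65.
Balance: K_A = K_B − x×(3.261 − 2.79), so x = (K_B − K_A)/(3.261 − 2.79) = 10635.5/0.471 = 22600 m.

22600 m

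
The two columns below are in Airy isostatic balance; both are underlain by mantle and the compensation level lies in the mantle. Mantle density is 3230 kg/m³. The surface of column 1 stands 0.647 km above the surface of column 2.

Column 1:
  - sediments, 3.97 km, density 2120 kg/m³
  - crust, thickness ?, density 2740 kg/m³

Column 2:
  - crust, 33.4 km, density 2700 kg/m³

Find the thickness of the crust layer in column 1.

31.4 km

Take the compensation level at the base of the deeper column (depth z_c below the surface of column 1) and equate Σ ρ_i t_i down to z_c; mantle fills any gap and the z_c terms cancel.
Column 1: 3.97×2120 + x×2740 + (z_c − 3.97 − x)×3230
Column 2: 0.647×0 + 33.4×2700 + (z_c − 0.647 − 33.4)×3230
The z_c×3230 term appears on both sides and cancels. Collect the known terms of each column as K = Σ(ρt)_known − 3230 × (depth of known layers): K_1 = 8416.4 − 3230×3.97 = −4406.7; K_2 = 90180 − 3230×(0.647 + 33.4) = −19791.81.
Balance: K_1 − x×(3230 − 2740) = K_2, so x = (K_1 − K_2)/(3230 − 2740) = 15385.1/490 = 31.4 km.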